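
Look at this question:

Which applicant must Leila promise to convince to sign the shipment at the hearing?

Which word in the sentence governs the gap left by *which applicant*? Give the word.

Underlying clause: Leila must promise to convince which applicant to sign the shipment at the hearing.
'which applicant' functions as the direct object of 'convince'. Wh-movement fronts it, leaving a gap right after 'convince':
Which applicant must Leila promise to convince ___ to sign the shipment at the hearing?

convince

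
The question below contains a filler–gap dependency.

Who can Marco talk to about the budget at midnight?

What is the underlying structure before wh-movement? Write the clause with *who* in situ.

Marco can talk to who about the budget at midnight.

The filler 'who' is interpreted as the object of the preposition 'to'. It moves to the left edge, and the trace sits right after 'to':
Who can Marco talk to ___ about the budget at midnight?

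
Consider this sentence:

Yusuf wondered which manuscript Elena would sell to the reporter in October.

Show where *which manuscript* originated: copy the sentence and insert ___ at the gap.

Pre-movement form: Elena would sell which manuscript to the reporter in October.
The filler 'which manuscript' is interpreted as the direct object of 'sell'. The gap is right after 'sell'.

Yusuf wondered which manuscript Elena would sell ___ to the reporter in October.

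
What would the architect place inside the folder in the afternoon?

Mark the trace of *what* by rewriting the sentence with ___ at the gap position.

Before movement: The architect would place what inside the folder in the afternoon.
The filler 'what' is interpreted as the direct object of 'place'. The gap is right after 'place'.

What would the architect place ___ inside the folder in the afternoon?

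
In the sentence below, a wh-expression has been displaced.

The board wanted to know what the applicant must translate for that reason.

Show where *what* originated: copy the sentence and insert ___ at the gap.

The board wanted to know what the applicant must translate ___ for that reason.

In situ: The applicant must translate what for that reason.
'what' functions as the direct object of 'translate'. The gap is right after 'translate'.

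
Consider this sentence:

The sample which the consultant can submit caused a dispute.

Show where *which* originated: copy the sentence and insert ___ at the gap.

'which' is the direct object of 'submit'. The gap is right after 'submit'.

The sample which the consultant can submit ___ caused a dispute.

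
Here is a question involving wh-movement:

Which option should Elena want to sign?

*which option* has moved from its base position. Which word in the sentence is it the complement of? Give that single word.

Underlying clause: Elena should want to sign which option.
'which option' is the direct object of 'sign'. It moves to the left edge, and the trace sits right after 'sign':
Which option should Elena want to sign ___?

sign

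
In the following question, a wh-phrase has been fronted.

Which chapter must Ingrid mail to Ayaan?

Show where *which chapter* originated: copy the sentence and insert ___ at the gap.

Before movement: Ingrid must mail which chapter to Ayaan.
'which chapter' functions as the direct object of 'mail'. The gap is right after 'mail'.

Which chapter must Ingrid mail ___ to Ayaan?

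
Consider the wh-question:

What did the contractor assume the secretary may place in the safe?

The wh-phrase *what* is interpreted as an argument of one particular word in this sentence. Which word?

Pre-movement form: The contractor did assume the secretary may place what in the safe.
'what' functions as the direct object of 'place'. It moves to the left edge, and the trace sits right after 'place':
What did the contractor assume the secretary may place ___ in the safe?

place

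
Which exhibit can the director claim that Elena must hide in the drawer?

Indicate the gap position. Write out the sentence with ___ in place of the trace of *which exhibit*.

Pre-movement form: The director can claim that Elena must hide which exhibit in the drawer.
The filler 'which exhibit' is interpreted as the direct object of 'hide'. The gap is right after 'hide'.

Which exhibit can the director claim that Elena must hide ___ in the drawer?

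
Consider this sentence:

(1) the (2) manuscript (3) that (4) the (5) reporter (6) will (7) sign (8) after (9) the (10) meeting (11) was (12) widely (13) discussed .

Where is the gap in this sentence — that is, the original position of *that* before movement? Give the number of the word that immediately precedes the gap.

'that' functions as the direct object of 'sign'. It moves to the left edge, and the trace sits right after 'sign':
The manuscript that the reporter will sign ___ after the meeting was widely discussed.
'sign' is word 7.

7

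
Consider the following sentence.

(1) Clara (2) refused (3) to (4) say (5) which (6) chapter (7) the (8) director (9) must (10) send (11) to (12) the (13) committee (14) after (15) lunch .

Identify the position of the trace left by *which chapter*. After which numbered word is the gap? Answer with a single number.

Pre-movement form: The director must send which chapter to the committee after lunch.
'which chapter' functions as the direct object of 'send'. Fronting leaves a gap immediately after 'send':
Clara refused to say which chapter the director must send ___ to the committee after lunch.
'send' is word 10.

10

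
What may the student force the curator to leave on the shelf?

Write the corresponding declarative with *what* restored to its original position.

The student may force the curator to leave what on the shelf.

The filler 'what' is interpreted as the direct object of 'leave'. Fronting leaves a gap immediately after 'leave':
What may the student force the curator to leave ___ on the shelf?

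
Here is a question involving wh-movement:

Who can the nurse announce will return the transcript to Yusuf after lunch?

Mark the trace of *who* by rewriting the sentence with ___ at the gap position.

Before movement: The nurse can announce who will return the transcript to Yusuf after lunch.
The filler 'who' is interpreted as the subject of the clause embedded under 'announce'. The gap is right after 'announce'.

Who can the nurse announce ___ will return the transcript to Yusuf after lunch?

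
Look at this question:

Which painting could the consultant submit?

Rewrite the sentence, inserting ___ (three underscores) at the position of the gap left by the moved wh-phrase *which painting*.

Which painting could the consultant submit ___?

Underlying clause: The consultant could submit which painting.
'which painting' is the direct object of 'submit'. The gap is right after 'submit'.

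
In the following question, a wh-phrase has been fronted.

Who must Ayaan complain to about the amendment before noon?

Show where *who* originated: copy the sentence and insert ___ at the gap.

Before movement: Ayaan must complain to who about the amendment before noon.
The filler 'who' is interpreted as the object of the preposition 'to'. The gap is right after 'to'.

Who must Ayaan complain to ___ about the amendment before noon?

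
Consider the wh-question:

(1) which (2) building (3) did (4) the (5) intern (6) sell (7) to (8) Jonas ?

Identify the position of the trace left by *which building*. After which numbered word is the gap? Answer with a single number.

6

In situ: The intern did sell which building to Jonas.
'which building' functions as the direct object of 'sell'. Fronting leaves a gap immediately after 'sell':
Which building did the intern sell ___ to Jonas?
'sell' is word 6.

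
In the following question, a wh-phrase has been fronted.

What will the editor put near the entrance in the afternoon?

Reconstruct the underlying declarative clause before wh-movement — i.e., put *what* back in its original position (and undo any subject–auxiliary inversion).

'what' functions as the direct object of 'put'. It moves to the left edge, and the trace sits right after 'put':
What will the editor put ___ near the entrance in the afternoon?

The editor will put what near the entrance in the afternoon.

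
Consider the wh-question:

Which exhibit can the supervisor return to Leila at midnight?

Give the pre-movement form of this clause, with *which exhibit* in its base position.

The supervisor can return which exhibit to Leila at midnight.

'which exhibit' functions as the direct object of 'return'. Fronting leaves a gap immediately after 'return':
Which exhibit can the supervisor return ___ to Leila at midnight?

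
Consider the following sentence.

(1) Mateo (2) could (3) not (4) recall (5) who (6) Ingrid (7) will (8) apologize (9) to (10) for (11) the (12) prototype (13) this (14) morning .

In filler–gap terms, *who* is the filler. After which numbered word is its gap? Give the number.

9

Underlying clause: Ingrid will apologize to who for the prototype this morning.
'who' is the object of the preposition 'to'. Wh-movement fronts it, leaving a gap right after 'to':
Mateo could not recall who Ingrid will apologize to ___ for the prototype this morning.
'to' is word 9.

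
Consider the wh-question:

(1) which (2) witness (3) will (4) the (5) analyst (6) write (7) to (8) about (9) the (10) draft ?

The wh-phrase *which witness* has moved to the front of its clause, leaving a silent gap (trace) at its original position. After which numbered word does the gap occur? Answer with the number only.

7

Pre-movement form: The analyst will write to which witness about the draft.
The filler 'which witness' is interpreted as the object of the preposition 'to'. Wh-movement fronts it, leaving a gap right after 'to':
Which witness will the analyst write to ___ about the draft?
'to' is word 7.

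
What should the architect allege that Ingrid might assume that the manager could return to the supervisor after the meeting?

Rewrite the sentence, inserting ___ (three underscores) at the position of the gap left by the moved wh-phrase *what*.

What should the architect allege that Ingrid might assume that the manager could return ___ to the supervisor after the meeting?

Underlying clause: The architect should allege that Ingrid might assume that the manager could return what to the supervisor after the meeting.
'what' functions as the direct object of 'return'. The gap is right after 'return'.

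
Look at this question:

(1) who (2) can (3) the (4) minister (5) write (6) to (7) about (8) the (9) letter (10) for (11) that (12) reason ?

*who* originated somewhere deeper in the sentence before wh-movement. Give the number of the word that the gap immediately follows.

6

Pre-movement form: The minister can write to who about the letter for that reason.
'who' is the object of the preposition 'to'. It moves to the left edge, and the trace sits right after 'to':
Who can the minister write to ___ about the letter for that reason?
'to' is word 6.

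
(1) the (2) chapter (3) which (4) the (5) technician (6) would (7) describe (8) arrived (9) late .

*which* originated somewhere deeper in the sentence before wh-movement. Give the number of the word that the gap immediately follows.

The filler 'which' is interpreted as the direct object of 'describe'. Wh-movement fronts it, leaving a gap right after 'describe':
The chapter which the technician would describe ___ arrived late.
'describe' is word 7.

7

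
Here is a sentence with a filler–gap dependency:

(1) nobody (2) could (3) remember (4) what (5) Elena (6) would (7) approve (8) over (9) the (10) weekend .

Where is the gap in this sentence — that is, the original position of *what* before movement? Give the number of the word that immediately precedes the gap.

In situ: Elena would approve what over the weekend.
'what' is the direct object of 'approve'. Fronting leaves a gap immediately after 'approve':
Nobody could remember what Elena would approve ___ over the weekend.
'approve' is word 7.

7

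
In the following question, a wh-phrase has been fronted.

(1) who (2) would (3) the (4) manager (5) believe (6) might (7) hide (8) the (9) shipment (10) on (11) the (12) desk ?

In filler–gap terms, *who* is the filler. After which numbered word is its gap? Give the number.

Pre-movement form: The manager would believe who might hide the shipment on the desk.
The filler 'who' is interpreted as the subject of the clause embedded under 'believe'. Fronting leaves a gap immediately after 'believe':
Who would the manager believe ___ might hide the shipment on the desk?
'believe' is word 5.

5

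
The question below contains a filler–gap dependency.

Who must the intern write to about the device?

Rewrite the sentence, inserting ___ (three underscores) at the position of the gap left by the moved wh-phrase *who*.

Who must the intern write to ___ about the device?

In situ: The intern must write to who about the device.
'who' functions as the object of the preposition 'to'. The gap is right after 'to'.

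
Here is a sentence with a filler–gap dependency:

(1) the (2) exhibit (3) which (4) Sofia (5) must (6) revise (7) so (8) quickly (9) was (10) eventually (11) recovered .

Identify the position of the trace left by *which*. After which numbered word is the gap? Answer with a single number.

The filler 'which' is interpreted as the direct object of 'revise'. Fronting leaves a gap immediately after 'revise':
The exhibit which Sofia must revise ___ so quickly was eventually recovered.
'revise' is word 6.

6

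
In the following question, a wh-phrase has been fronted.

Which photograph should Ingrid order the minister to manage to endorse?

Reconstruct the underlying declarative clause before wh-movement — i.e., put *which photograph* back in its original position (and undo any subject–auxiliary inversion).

Ingrid should order the minister to manage to endorse which photograph.

The filler 'which photograph' is interpreted as the direct object of 'endorse'. Fronting leaves a gap immediately after 'endorse':
Which photograph should Ingrid order the minister to manage to endorse ___?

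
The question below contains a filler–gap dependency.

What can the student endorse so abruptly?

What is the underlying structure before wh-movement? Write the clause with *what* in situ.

'what' is the direct object of 'endorse'. Wh-movement fronts it, leaving a gap right after 'endorse':
What can the student endorse ___ so abruptly?

The student can endorse what so abruptly.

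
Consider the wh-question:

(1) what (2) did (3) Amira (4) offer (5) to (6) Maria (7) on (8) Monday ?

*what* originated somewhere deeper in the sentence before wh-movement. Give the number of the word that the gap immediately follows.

4

Pre-movement form: Amira did offer what to Maria on Monday.
The filler 'what' is interpreted as the direct object of 'offer'. Wh-movement fronts it, leaving a gap right after 'offer':
What did Amira offer ___ to Maria on Monday?
'offer' is word 4.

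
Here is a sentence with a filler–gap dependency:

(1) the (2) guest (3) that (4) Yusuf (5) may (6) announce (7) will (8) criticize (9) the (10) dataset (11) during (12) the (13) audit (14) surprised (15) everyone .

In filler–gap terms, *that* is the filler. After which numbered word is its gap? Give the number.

6

The filler 'that' is interpreted as the subject of the clause embedded under 'announce'. Wh-movement fronts it, leaving a gap right after 'announce':
The guest that Yusuf may announce ___ will criticize the dataset during the audit surprised everyone.
'announce' is word 6.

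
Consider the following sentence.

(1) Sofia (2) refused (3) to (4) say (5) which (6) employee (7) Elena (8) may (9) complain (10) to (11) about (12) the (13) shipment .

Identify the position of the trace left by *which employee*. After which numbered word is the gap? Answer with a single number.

10

In situ: Elena may complain to which employee about the shipment.
'which employee' is the object of the preposition 'to'. It moves to the left edge, and the trace sits right after 'to':
Sofia refused to say which employee Elena may complain to ___ about the shipment.
'to' is word 10.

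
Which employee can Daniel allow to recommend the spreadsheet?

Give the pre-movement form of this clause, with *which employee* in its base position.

'which employee' functions as the direct object of 'allow'. It moves to the left edge, and the trace sits right after 'allow':
Which employee can Daniel allow ___ to recommend the spreadsheet?

Daniel can allow which employee to recommend the spreadsheet.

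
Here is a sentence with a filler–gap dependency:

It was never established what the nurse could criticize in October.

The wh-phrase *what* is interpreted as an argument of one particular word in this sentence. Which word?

criticize

Pre-movement form: The nurse could criticize what in October.
'what' is the direct object of 'criticize'. It moves to the left edge, and the trace sits right after 'criticize':
It was never established what the nurse could criticize ___ in October.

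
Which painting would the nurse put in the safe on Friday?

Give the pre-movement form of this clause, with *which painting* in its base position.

The nurse would put which painting in the safe on Friday.

The filler 'which painting' is interpreted as the direct object of 'put'. Fronting leaves a gap immediately after 'put':
Which painting would the nurse put ___ in the safe on Friday?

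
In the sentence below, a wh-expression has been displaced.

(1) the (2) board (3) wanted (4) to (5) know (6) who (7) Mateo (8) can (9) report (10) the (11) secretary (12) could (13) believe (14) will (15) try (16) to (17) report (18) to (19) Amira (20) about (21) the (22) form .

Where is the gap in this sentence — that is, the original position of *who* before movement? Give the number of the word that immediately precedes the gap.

Underlying clause: Mateo can report the secretary could believe who will try to report to Amira about the form.
'who' functions as the subject of the clause embedded under 'believe'. Wh-movement fronts it, leaving a gap right after 'believe':
The board wanted to know who Mateo can report the secretary could believe ___ will try to report to Amira about the form.
'believe' is word 13.

13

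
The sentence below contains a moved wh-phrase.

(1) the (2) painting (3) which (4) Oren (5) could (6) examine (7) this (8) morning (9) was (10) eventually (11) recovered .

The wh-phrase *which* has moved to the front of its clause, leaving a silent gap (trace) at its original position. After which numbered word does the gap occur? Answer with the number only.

6

'which' functions as the direct object of 'examine'. Wh-movement fronts it, leaving a gap right after 'examine':
The painting which Oren could examine ___ this morning was eventually recovered.
'examine' is word 6.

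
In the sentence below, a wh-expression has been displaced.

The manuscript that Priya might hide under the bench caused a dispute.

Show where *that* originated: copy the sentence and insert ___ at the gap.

The filler 'that' is interpreted as the direct object of 'hide'. The gap is right after 'hide'.

The manuscript that Priya might hide ___ under the bench caused a dispute.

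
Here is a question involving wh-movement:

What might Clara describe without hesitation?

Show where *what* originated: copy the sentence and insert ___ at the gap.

In situ: Clara might describe what without hesitation.
The filler 'what' is interpreted as the direct object of 'describe'. The gap is right after 'describe'.

What might Clara describe ___ without hesitation?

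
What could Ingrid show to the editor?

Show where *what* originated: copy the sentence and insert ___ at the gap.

What could Ingrid show ___ to the editor?

Pre-movement form: Ingrid could show what to the editor.
'what' functions as the direct object of 'show'. The gap is right after 'show'.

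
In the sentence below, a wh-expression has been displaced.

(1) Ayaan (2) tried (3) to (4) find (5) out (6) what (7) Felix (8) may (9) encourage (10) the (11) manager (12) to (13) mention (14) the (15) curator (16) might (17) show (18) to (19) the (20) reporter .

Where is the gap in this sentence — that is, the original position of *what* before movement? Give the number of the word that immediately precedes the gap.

17

Pre-movement form: Felix may encourage the manager to mention the curator might show what to the reporter.
'what' is the direct object of 'show'. Wh-movement fronts it, leaving a gap right after 'show':
Ayaan tried to find out what Felix may encourage the manager to mention the curator might show ___ to the reporter.
'show' is word 17.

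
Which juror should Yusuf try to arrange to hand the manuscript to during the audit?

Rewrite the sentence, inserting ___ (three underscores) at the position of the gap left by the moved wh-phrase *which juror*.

Which juror should Yusuf try to arrange to hand the manuscript to ___ during the audit?

In situ: Yusuf should try to arrange to hand the manuscript to which juror during the audit.
'which juror' functions as the object of the preposition 'to' (recipient of 'hand'). The gap is right after 'to'.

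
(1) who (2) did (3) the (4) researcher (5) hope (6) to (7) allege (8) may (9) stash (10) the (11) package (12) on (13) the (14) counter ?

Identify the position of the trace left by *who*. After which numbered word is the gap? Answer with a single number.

7

Underlying clause: The researcher did hope to allege who may stash the package on the counter.
'who' functions as the subject of the clause embedded under 'allege'. Fronting leaves a gap immediately after 'allege':
Who did the researcher hope to allege ___ may stash the package on the counter?
'allege' is word 7.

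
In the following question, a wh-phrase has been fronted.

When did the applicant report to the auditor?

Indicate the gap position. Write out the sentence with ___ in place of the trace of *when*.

Before movement: The applicant did report to the auditor when.
'when' functions as the temporal adjunct. The gap is right after 'auditor'.

When did the applicant report to the auditor ___?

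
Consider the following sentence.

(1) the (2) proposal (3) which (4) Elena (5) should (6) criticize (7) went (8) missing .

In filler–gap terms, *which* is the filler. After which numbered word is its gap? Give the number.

'which' is the direct object of 'criticize'. Wh-movement fronts it, leaving a gap right after 'criticize':
The proposal which Elena should criticize ___ went missing.
'criticize' is word 6.

6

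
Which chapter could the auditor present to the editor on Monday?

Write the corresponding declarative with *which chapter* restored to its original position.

The auditor could present which chapter to the editor on Monday.

'which chapter' functions as the direct object of 'present'. It moves to the left edge, and the trace sits right after 'present':
Which chapter could the auditor present ___ to the editor on Monday?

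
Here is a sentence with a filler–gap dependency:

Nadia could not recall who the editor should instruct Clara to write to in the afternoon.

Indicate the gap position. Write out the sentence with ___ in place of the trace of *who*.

In situ: The editor should instruct Clara to write to who in the afternoon.
The filler 'who' is interpreted as the object of the preposition 'to'. The gap is right after 'to'.

Nadia could not recall who the editor should instruct Clara to write to ___ in the afternoon.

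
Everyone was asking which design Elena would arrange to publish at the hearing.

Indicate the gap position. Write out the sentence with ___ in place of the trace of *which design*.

Everyone was asking which design Elena would arrange to publish ___ at the hearing.

Before movement: Elena would arrange to publish which design at the hearing.
'which design' is the direct object of 'publish'. The gap is right after 'publish'.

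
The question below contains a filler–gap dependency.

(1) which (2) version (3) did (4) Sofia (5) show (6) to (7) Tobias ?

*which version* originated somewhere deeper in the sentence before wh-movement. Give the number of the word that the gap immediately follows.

5

Underlying clause: Sofia did show which version to Tobias.
'which version' functions as the direct object of 'show'. Wh-movement fronts it, leaving a gap right after 'show':
Which version did Sofia show ___ to Tobias?
'show' is word 5.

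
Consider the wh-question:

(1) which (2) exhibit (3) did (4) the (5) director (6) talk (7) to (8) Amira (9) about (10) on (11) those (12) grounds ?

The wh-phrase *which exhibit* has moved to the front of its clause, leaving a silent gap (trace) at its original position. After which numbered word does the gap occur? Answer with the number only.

Underlying clause: The director did talk to Amira about which exhibit on those grounds.
The filler 'which exhibit' is interpreted as the object of the preposition 'about'. It moves to the left edge, and the trace sits right after 'about':
Which exhibit did the director talk to Amira about ___ on those grounds?
'about' is word 9.

9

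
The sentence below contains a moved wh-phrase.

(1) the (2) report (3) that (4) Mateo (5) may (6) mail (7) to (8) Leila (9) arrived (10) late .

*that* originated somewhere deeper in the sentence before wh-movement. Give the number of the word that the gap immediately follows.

6

The filler 'that' is interpreted as the direct object of 'mail'. Wh-movement fronts it, leaving a gap right after 'mail':
The report that Mateo may mail ___ to Leila arrived late.
'mail' is word 6.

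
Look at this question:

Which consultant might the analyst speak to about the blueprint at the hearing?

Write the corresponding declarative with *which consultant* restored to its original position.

'which consultant' functions as the object of the preposition 'to'. Wh-movement fronts it, leaving a gap right after 'to':
Which consultant might the analyst speak to ___ about the blueprint at the hearing?

The analyst might speak to which consultant about the blueprint at the hearing.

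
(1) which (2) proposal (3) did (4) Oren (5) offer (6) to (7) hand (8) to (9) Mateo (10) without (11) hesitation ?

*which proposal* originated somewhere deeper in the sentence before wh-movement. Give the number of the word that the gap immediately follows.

7

In situ: Oren did offer to hand which proposal to Mateo without hesitation.
The filler 'which proposal' is interpreted as the direct object of 'hand'. Wh-movement fronts it, leaving a gap right after 'hand':
Which proposal did Oren offer to hand ___ to Mateo without hesitation?
'hand' is word 7.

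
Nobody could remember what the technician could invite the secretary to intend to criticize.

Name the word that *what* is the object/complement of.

Underlying clause: The technician could invite the secretary to intend to criticize what.
'what' functions as the direct object of 'criticize'. Fronting leaves a gap immediately after 'criticize':
Nobody could remember what the technician could invite the secretary to intend to criticize ___.

criticize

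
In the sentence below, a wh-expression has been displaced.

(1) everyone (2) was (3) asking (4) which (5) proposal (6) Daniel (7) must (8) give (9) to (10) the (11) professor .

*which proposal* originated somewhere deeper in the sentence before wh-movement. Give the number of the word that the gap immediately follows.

8

Pre-movement form: Daniel must give which proposal to the professor.
'which proposal' is the direct object of 'give'. Fronting leaves a gap immediately after 'give':
Everyone was asking which proposal Daniel must give ___ to the professor.
'give' is word 8.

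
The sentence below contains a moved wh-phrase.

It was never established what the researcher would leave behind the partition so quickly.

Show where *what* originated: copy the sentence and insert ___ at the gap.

It was never established what the researcher would leave ___ behind the partition so quickly.

Underlying clause: The researcher would leave what behind the partition so quickly.
'what' functions as the direct object of 'leave'. The gap is right after 'leave'.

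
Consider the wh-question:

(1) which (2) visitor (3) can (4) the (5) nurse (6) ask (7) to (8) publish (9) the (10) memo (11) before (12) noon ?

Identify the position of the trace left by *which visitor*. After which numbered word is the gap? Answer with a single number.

6

Before movement: The nurse can ask which visitor to publish the memo before noon.
'which visitor' functions as the direct object of 'ask'. Fronting leaves a gap immediately after 'ask':
Which visitor can the nurse ask ___ to publish the memo before noon?
'ask' is word 6.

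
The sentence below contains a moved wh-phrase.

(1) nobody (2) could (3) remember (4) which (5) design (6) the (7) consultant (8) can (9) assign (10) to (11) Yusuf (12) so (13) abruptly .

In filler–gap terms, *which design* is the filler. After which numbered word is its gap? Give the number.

9

Before movement: The consultant can assign which design to Yusuf so abruptly.
'which design' functions as the direct object of 'assign'. Fronting leaves a gap immediately after 'assign':
Nobody could remember which design the consultant can assign ___ to Yusuf so abruptly.
'assign' is word 9.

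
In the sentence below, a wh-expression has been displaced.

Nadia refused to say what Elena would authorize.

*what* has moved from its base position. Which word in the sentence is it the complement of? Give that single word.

authorize

In situ: Elena would authorize what.
'what' functions as the direct object of 'authorize'. It moves to the left edge, and the trace sits right after 'authorize':
Nadia refused to say what Elena would authorize ___.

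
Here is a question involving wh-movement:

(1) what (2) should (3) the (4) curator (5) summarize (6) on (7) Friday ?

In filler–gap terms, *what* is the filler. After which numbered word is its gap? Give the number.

5

Underlying clause: The curator should summarize what on Friday.
The filler 'what' is interpreted as the direct object of 'summarize'. Wh-movement fronts it, leaving a gap right after 'summarize':
What should the curator summarize ___ on Friday?
'summarize' is word 5.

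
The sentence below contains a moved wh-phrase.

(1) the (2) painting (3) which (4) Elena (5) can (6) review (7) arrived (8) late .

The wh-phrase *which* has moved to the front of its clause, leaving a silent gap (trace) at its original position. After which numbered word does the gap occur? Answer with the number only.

'which' functions as the direct object of 'review'. It moves to the left edge, and the trace sits right after 'review':
The painting which Elena can review ___ arrived late.
'review' is word 6.

6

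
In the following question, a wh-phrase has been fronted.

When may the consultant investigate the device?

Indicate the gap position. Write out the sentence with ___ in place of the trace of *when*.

Before movement: The consultant may investigate the device when.
'when' functions as the temporal adjunct. The gap is right after 'device'.

When may the consultant investigate the device ___?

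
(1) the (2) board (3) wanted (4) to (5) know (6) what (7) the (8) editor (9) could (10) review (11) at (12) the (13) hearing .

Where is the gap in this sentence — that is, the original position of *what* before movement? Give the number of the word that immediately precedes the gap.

10

Pre-movement form: The editor could review what at the hearing.
'what' is the direct object of 'review'. Fronting leaves a gap immediately after 'review':
The board wanted to know what the editor could review ___ at the hearing.
'review' is word 10.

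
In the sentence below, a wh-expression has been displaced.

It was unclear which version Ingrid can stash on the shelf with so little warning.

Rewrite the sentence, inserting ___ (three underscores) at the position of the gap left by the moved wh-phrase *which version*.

It was unclear which version Ingrid can stash ___ on the shelf with so little warning.

In situ: Ingrid can stash which version on the shelf with so little warning.
'which version' functions as the direct object of 'stash'. The gap is right after 'stash'.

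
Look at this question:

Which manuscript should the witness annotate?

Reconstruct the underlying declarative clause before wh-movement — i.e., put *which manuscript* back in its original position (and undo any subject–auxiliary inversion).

'which manuscript' is the direct object of 'annotate'. Fronting leaves a gap immediately after 'annotate':
Which manuscript should the witness annotate ___?

The witness should annotate which manuscript.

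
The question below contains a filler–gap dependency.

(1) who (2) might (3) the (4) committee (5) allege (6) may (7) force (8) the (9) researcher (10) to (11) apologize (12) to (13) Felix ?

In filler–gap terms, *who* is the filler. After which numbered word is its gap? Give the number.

Before movement: The committee might allege who may force the researcher to apologize to Felix.
'who' is the subject of the clause embedded under 'allege'. It moves to the left edge, and the trace sits right after 'allege':
Who might the committee allege ___ may force the researcher to apologize to Felix?
'allege' is word 5.

5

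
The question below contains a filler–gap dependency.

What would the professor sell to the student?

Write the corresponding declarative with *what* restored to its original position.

The filler 'what' is interpreted as the direct object of 'sell'. Fronting leaves a gap immediately after 'sell':
What would the professor sell ___ to the student?

The professor would sell what to the student.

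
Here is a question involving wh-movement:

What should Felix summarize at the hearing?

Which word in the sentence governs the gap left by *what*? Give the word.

summarize

In situ: Felix should summarize what at the hearing.
The filler 'what' is interpreted as the direct object of 'summarize'. Wh-movement fronts it, leaving a gap right after 'summarize':
What should Felix summarize ___ at the hearing?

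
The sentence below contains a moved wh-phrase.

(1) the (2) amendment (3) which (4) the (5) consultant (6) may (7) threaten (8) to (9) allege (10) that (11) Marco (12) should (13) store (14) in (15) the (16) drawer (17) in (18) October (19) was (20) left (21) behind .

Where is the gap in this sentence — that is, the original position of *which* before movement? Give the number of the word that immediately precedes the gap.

The filler 'which' is interpreted as the direct object of 'store'. It moves to the left edge, and the trace sits right after 'store':
The amendment which the consultant may threaten to allege that Marco should store ___ in the drawer in October was left behind.
'store' is word 13.

13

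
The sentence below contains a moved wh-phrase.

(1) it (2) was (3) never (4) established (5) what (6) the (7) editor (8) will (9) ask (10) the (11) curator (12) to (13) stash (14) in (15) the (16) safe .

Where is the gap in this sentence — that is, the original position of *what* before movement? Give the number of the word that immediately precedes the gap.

13

Pre-movement form: The editor will ask the curator to stash what in the safe.
'what' functions as the direct object of 'stash'. It moves to the left edge, and the trace sits right after 'stash':
It was never established what the editor will ask the curator to stash ___ in the safe.
'stash' is word 13.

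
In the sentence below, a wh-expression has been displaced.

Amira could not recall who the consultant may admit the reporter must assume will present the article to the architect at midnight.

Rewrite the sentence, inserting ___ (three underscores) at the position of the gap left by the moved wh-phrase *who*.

Amira could not recall who the consultant may admit the reporter must assume ___ will present the article to the architect at midnight.

Underlying clause: The consultant may admit the reporter must assume who will present the article to the architect at midnight.
'who' is the subject of the clause embedded under 'assume'. The gap is right after 'assume'.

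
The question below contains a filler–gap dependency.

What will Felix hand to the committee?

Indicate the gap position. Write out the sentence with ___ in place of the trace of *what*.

What will Felix hand ___ to the committee?

Before movement: Felix will hand what to the committee.
'what' is the direct object of 'hand'. The gap is right after 'hand'.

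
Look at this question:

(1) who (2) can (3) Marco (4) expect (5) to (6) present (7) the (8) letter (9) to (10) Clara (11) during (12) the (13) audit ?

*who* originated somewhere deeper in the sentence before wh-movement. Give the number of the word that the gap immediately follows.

Pre-movement form: Marco can expect who to present the letter to Clara during the audit.
'who' is the direct object of 'expect'. It moves to the left edge, and the trace sits right after 'expect':
Who can Marco expect ___ to present the letter to Clara during the audit?
'expect' is word 4.

4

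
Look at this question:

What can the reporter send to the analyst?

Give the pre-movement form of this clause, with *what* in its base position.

The reporter can send what to the analyst.

'what' functions as the direct object of 'send'. Fronting leaves a gap immediately after 'send':
What can the reporter send ___ to the analyst?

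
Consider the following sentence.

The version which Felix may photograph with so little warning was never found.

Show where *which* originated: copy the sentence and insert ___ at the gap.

The filler 'which' is interpreted as the direct object of 'photograph'. The gap is right after 'photograph'.

The version which Felix may photograph ___ with so little warning was never found.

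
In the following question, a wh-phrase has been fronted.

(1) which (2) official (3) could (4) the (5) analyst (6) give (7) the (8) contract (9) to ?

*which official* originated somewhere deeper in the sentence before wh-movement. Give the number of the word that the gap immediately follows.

In situ: The analyst could give the contract to which official.
The filler 'which official' is interpreted as the object of the preposition 'to' (recipient of 'give'). Wh-movement fronts it, leaving a gap right after 'to':
Which official could the analyst give the contract to ___?
'to' is word 9.

9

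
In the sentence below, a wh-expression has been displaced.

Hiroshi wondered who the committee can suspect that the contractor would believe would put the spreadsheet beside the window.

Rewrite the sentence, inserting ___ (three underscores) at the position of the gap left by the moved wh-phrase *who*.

Pre-movement form: The committee can suspect that the contractor would believe who would put the spreadsheet beside the window.
The filler 'who' is interpreted as the subject of the clause embedded under 'believe'. The gap is right after 'believe'.

Hiroshi wondered who the committee can suspect that the contractor would believe ___ would put the spreadsheet beside the window.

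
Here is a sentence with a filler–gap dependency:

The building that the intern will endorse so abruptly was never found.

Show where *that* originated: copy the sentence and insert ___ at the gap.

The filler 'that' is interpreted as the direct object of 'endorse'. The gap is right after 'endorse'.

The building that the intern will endorse ___ so abruptly was never found.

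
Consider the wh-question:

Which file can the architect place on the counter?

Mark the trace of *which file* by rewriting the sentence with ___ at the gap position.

Which file can the architect place ___ on the counter?

Underlying clause: The architect can place which file on the counter.
'which file' is the direct object of 'place'. The gap is right after 'place'.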